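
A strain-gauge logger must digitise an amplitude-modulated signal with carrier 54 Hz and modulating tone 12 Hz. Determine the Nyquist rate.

132 Hz

AM sidebands sit at fc ± fm = 42 Hz and 66 Hz.
Highest-frequency component: 66 Hz.
Nyquist rate = 2 × 66 Hz = 132 Hz.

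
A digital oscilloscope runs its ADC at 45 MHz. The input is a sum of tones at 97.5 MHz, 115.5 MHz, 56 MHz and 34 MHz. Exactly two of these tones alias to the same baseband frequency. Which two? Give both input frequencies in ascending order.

fs/2 = 22.5 MHz.
97.5 MHz mod fs = 7.5 MHz.
7.5 MHz ≤ fs/2 = 22.5 MHz, appears at 7.5 MHz.
115.5 MHz mod fs = 25.5 MHz.
25.5 MHz > fs/2 = 22.5 MHz, folds to fs − 25.5 MHz = 19.5 MHz.
56 MHz mod fs = 11 MHz.
11 MHz ≤ fs/2 = 22.5 MHz, appears at 11 MHz.
34 MHz > fs/2 = 22.5 MHz, folds to fs − 34 MHz = 11 MHz.
34 MHz and 56 MHz both map to 11 MHz.

34 MHz, 56 MHz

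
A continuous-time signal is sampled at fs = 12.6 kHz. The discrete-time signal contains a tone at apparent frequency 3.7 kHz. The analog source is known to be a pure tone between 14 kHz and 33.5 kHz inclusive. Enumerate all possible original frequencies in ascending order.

Frequencies that alias to 3.7 kHz are k·fs ± 3.7 kHz for integer k ≥ 0.
k=0: 3.7 kHz.
k=1: 8.9 kHz, 16.3 kHz.
k=2: 21.5 kHz, 28.9 kHz.
k=3: 34.1 kHz, 41.5 kHz.
Within [14 kHz, 33.5 kHz]: 16.3 kHz, 21.5 kHz, 28.9 kHz.

16.3 kHz, 21.5 kHz, 28.9 kHz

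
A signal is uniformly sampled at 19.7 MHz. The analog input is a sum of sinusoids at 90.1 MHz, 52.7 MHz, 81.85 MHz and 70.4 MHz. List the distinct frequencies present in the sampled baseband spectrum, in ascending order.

fs/2 = 9.85 MHz.
90.1 MHz mod fs = 11.3 MHz.
11.3 MHz > fs/2 = 9.85 MHz, folds to fs − 11.3 MHz = 8.4 MHz.
52.7 MHz mod fs = 13.3 MHz.
13.3 MHz > fs/2 = 9.85 MHz, folds to fs − 13.3 MHz = 6.4 MHz.
81.85 MHz mod fs = 3.05 MHz.
3.05 MHz ≤ fs/2 = 9.85 MHz, appears at 3.05 MHz.
70.4 MHz mod fs = 11.3 MHz.
11.3 MHz > fs/2 = 9.85 MHz, folds to fs − 11.3 MHz = 8.4 MHz.
Distinct values: {3.05 MHz, 6.4 MHz, 8.4 MHz}.

3.05 MHz, 6.4 MHz, 8.4 MHz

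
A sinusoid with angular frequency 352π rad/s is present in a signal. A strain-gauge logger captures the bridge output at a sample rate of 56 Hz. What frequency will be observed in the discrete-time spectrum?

8 Hz

ω = 352π rad/s → f = ω/(2π) = 176 Hz.
176 Hz mod fs = 8 Hz.
8 Hz ≤ fs/2 = 28 Hz, appears at 8 Hz.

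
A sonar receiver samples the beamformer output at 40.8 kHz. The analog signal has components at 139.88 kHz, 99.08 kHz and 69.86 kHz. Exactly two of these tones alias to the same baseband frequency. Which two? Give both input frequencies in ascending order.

99.08 kHz, 139.88 kHz

fs/2 = 20.4 kHz.
139.88 kHz mod fs = 17.48 kHz.
17.48 kHz ≤ fs/2 = 20.4 kHz, appears at 17.48 kHz.
99.08 kHz mod fs = 17.48 kHz.
17.48 kHz ≤ fs/2 = 20.4 kHz, appears at 17.48 kHz.
69.86 kHz mod fs = 29.06 kHz.
29.06 kHz > fs/2 = 20.4 kHz, folds to fs − 29.06 kHz = 11.74 kHz.
99.08 kHz and 139.88 kHz both map to 17.48 kHz.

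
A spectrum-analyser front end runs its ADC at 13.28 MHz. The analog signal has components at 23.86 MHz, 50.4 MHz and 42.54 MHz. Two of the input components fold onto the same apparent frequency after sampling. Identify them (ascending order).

fs/2 = 6.64 MHz.
23.86 MHz mod fs = 10.58 MHz.
10.58 MHz > fs/2 = 6.64 MHz, folds to fs − 10.58 MHz = 2.7 MHz.
50.4 MHz mod fs = 10.56 MHz.
10.56 MHz > fs/2 = 6.64 MHz, folds to fs − 10.56 MHz = 2.72 MHz.
42.54 MHz mod fs = 2.7 MHz.
2.7 MHz ≤ fs/2 = 6.64 MHz, appears at 2.7 MHz.
23.86 MHz and 42.54 MHz both map to 2.7 MHz.

23.86 MHz, 42.54 MHz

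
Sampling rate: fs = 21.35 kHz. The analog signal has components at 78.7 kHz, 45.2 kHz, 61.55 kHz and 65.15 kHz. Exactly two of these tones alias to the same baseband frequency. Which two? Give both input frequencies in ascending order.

fs/2 = 10.675 kHz.
78.7 kHz mod fs = 14.65 kHz.
14.65 kHz > fs/2 = 10.675 kHz, folds to fs − 14.65 kHz = 6.7 kHz.
45.2 kHz mod fs = 2.5 kHz.
2.5 kHz ≤ fs/2 = 10.675 kHz, appears at 2.5 kHz.
61.55 kHz mod fs = 18.85 kHz.
18.85 kHz > fs/2 = 10.675 kHz, folds to fs − 18.85 kHz = 2.5 kHz.
65.15 kHz mod fs = 1.1 kHz.
1.1 kHz ≤ fs/2 = 10.675 kHz, appears at 1.1 kHz.
45.2 kHz and 61.55 kHz both map to 2.5 kHz.

45.2 kHz, 61.55 kHz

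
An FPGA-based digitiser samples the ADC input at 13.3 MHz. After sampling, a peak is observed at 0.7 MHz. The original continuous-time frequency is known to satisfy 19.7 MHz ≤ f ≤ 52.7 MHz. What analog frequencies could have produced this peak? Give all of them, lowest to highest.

25.9 MHz, 27.3 MHz, 39.2 MHz, 40.6 MHz, 52.5 MHz

Frequencies that alias to 0.7 MHz are k·fs ± 0.7 MHz for integer k ≥ 0.
k=0: 0.7 MHz.
k=1: 12.6 MHz, 14 MHz.
k=2: 25.9 MHz, 27.3 MHz.
k=3: 39.2 MHz, 40.6 MHz.
k=4: 52.5 MHz, 53.9 MHz.
k=5: 65.8 MHz, 67.2 MHz.
Within [19.7 MHz, 52.7 MHz]: 25.9 MHz, 27.3 MHz, 39.2 MHz, 40.6 MHz, 52.5 MHz.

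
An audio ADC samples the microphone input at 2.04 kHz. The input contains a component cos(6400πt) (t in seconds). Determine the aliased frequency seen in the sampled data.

ω = 6400π rad/s → f = ω/(2π) = 3200 Hz = 3.2 kHz.
3.2 kHz mod fs = 1.16 kHz.
1.16 kHz > fs/2 = 1.02 kHz, folds to fs − 1.16 kHz = 0.88 kHz.

0.88 kHz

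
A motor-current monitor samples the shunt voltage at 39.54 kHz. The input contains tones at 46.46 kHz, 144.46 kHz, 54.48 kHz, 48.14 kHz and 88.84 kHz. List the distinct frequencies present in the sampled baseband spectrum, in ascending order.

6.92 kHz, 8.6 kHz, 9.76 kHz, 13.7 kHz, 14.94 kHz

fs/2 = 19.77 kHz.
46.46 kHz mod fs = 6.92 kHz.
6.92 kHz ≤ fs/2 = 19.77 kHz, appears at 6.92 kHz.
144.46 kHz mod fs = 25.84 kHz.
25.84 kHz > fs/2 = 19.77 kHz, folds to fs − 25.84 kHz = 13.7 kHz.
54.48 kHz mod fs = 14.94 kHz.
14.94 kHz ≤ fs/2 = 19.77 kHz, appears at 14.94 kHz.
48.14 kHz mod fs = 8.6 kHz.
8.6 kHz ≤ fs/2 = 19.77 kHz, appears at 8.6 kHz.
88.84 kHz mod fs = 9.76 kHz.
9.76 kHz ≤ fs/2 = 19.77 kHz, appears at 9.76 kHz.
Distinct values: {6.92 kHz, 8.6 kHz, 9.76 kHz, 13.7 kHz, 14.94 kHz}.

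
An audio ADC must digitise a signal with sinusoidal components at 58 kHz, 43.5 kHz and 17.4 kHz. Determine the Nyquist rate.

116 kHz

Highest-frequency component: 58 kHz.
Nyquist rate = 2 × 58 kHz = 116 kHz.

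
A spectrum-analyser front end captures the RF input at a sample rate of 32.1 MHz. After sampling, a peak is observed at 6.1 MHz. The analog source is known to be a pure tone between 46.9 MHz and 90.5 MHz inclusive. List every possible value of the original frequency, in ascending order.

58.1 MHz, 70.3 MHz, 90.2 MHz

Frequencies that alias to 6.1 MHz are k·fs ± 6.1 MHz for integer k ≥ 0.
k=0: 6.1 MHz.
k=1: 26 MHz, 38.2 MHz.
k=2: 58.1 MHz, 70.3 MHz.
k=3: 90.2 MHz, 102.4 MHz.
k=4: 122.3 MHz, 134.5 MHz.
Within [46.9 MHz, 90.5 MHz]: 58.1 MHz, 70.3 MHz, 90.2 MHz.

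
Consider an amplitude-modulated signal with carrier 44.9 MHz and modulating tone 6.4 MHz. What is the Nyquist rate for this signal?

102.6 MHz

AM sidebands sit at fc ± fm = 38.5 MHz and 51.3 MHz.
Highest-frequency component: 51.3 MHz.
Nyquist rate = 2 × 51.3 MHz = 102.6 MHz.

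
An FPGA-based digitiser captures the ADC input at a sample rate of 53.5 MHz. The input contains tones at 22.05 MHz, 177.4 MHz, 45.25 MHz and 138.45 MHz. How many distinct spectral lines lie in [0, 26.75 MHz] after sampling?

fs/2 = 26.75 MHz.
22.05 MHz ≤ fs/2 = 26.75 MHz, passes unchanged.
177.4 MHz mod fs = 16.9 MHz.
16.9 MHz ≤ fs/2 = 26.75 MHz, appears at 16.9 MHz.
45.25 MHz > fs/2 = 26.75 MHz, folds to fs − 45.25 MHz = 8.25 MHz.
138.45 MHz mod fs = 31.45 MHz.
31.45 MHz > fs/2 = 26.75 MHz, folds to fs − 31.45 MHz = 22.05 MHz.
Distinct values: {8.25 MHz, 16.9 MHz, 22.05 MHz} → 3.

3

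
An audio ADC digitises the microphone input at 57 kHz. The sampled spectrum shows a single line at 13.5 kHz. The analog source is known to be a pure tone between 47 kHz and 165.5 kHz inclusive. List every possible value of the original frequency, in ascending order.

70.5 kHz, 100.5 kHz, 127.5 kHz, 157.5 kHz

Frequencies that alias to 13.5 kHz are k·fs ± 13.5 kHz for integer k ≥ 0.
k=0: 13.5 kHz.
k=1: 43.5 kHz, 70.5 kHz.
k=2: 100.5 kHz, 127.5 kHz.
k=3: 157.5 kHz, 184.5 kHz.
k=4: 214.5 kHz, 241.5 kHz.
Within [47 kHz, 165.5 kHz]: 70.5 kHz, 100.5 kHz, 127.5 kHz, 157.5 kHz.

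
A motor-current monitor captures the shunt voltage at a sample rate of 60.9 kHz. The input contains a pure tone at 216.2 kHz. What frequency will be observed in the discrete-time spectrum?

216.2 kHz mod fs = 33.5 kHz.
33.5 kHz > fs/2 = 30.45 kHz, folds to fs − 33.5 kHz = 27.4 kHz.

27.4 kHz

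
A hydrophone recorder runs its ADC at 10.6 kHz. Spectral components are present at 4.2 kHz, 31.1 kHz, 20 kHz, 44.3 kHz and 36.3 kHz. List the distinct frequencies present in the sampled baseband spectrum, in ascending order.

fs/2 = 5.3 kHz.
4.2 kHz ≤ fs/2 = 5.3 kHz, passes unchanged.
31.1 kHz mod fs = 9.9 kHz.
9.9 kHz > fs/2 = 5.3 kHz, folds to fs − 9.9 kHz = 0.7 kHz.
20 kHz mod fs = 9.4 kHz.
9.4 kHz > fs/2 = 5.3 kHz, folds to fs − 9.4 kHz = 1.2 kHz.
44.3 kHz mod fs = 1.9 kHz.
1.9 kHz ≤ fs/2 = 5.3 kHz, appears at 1.9 kHz.
36.3 kHz mod fs = 4.5 kHz.
4.5 kHz ≤ fs/2 = 5.3 kHz, appears at 4.5 kHz.
Distinct values: {0.7 kHz, 1.2 kHz, 1.9 kHz, 4.2 kHz, 4.5 kHz}.

0.7 kHz, 1.2 kHz, 1.9 kHz, 4.2 kHz, 4.5 kHz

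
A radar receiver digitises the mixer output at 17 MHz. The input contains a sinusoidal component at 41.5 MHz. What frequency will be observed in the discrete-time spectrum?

41.5 MHz mod fs = 7.5 MHz.
7.5 MHz ≤ fs/2 = 8.5 MHz, appears at 7.5 MHz.

7.5 MHz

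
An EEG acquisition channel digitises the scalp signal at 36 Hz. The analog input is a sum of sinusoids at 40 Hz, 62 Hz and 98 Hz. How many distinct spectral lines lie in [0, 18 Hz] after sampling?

2

fs/2 = 18 Hz.
40 Hz mod fs = 4 Hz.
4 Hz ≤ fs/2 = 18 Hz, appears at 4 Hz.
62 Hz mod fs = 26 Hz.
26 Hz > fs/2 = 18 Hz, folds to fs − 26 Hz = 10 Hz.
98 Hz mod fs = 26 Hz.
26 Hz > fs/2 = 18 Hz, folds to fs − 26 Hz = 10 Hz.
Distinct values: {4 Hz, 10 Hz} → 2.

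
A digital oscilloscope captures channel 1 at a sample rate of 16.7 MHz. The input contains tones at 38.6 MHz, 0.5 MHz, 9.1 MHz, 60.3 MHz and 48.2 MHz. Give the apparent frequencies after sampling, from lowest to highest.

0.5 MHz, 1.9 MHz, 5.2 MHz, 6.5 MHz, 7.6 MHz

fs/2 = 8.35 MHz.
38.6 MHz mod fs = 5.2 MHz.
5.2 MHz ≤ fs/2 = 8.35 MHz, appears at 5.2 MHz.
0.5 MHz ≤ fs/2 = 8.35 MHz, passes unchanged.
9.1 MHz > fs/2 = 8.35 MHz, folds to fs − 9.1 MHz = 7.6 MHz.
60.3 MHz mod fs = 10.2 MHz.
10.2 MHz > fs/2 = 8.35 MHz, folds to fs − 10.2 MHz = 6.5 MHz.
48.2 MHz mod fs = 14.8 MHz.
14.8 MHz > fs/2 = 8.35 MHz, folds to fs − 14.8 MHz = 1.9 MHz.
Distinct values: {0.5 MHz, 1.9 MHz, 5.2 MHz, 6.5 MHz, 7.6 MHz}.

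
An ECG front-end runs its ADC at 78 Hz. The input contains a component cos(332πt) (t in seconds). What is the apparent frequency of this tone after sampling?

10 Hz

ω = 332π rad/s → f = ω/(2π) = 166 Hz.
166 Hz mod fs = 10 Hz.
10 Hz ≤ fs/2 = 39 Hz, appears at 10 Hz.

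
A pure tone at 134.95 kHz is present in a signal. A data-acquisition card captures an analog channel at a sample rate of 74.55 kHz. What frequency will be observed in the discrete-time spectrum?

14.15 kHz

134.95 kHz mod fs = 60.4 kHz.
60.4 kHz > fs/2 = 37.275 kHz, folds to fs − 60.4 kHz = 14.15 kHz.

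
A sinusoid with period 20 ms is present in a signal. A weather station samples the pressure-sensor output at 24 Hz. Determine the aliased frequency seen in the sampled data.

T = 20 ms → f = 1/T = 50 Hz.
50 Hz mod fs = 2 Hz.
2 Hz ≤ fs/2 = 12 Hz, appears at 2 Hz.

2 Hz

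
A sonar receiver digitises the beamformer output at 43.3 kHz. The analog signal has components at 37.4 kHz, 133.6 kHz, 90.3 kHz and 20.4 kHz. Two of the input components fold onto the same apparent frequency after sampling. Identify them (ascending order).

90.3 kHz, 133.6 kHz

fs/2 = 21.65 kHz.
37.4 kHz > fs/2 = 21.65 kHz, folds to fs − 37.4 kHz = 5.9 kHz.
133.6 kHz mod fs = 3.7 kHz.
3.7 kHz ≤ fs/2 = 21.65 kHz, appears at 3.7 kHz.
90.3 kHz mod fs = 3.7 kHz.
3.7 kHz ≤ fs/2 = 21.65 kHz, appears at 3.7 kHz.
20.4 kHz ≤ fs/2 = 21.65 kHz, passes unchanged.
90.3 kHz and 133.6 kHz both map to 3.7 kHz.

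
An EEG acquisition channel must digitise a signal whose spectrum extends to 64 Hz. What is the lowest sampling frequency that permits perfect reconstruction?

Nyquist rate = 2 × 64 Hz = 128 Hz.

128 Hz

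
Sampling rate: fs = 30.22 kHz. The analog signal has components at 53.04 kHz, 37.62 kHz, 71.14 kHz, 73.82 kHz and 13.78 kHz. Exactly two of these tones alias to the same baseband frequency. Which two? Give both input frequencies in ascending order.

fs/2 = 15.11 kHz.
53.04 kHz mod fs = 22.82 kHz.
22.82 kHz > fs/2 = 15.11 kHz, folds to fs − 22.82 kHz = 7.4 kHz.
37.62 kHz mod fs = 7.4 kHz.
7.4 kHz ≤ fs/2 = 15.11 kHz, appears at 7.4 kHz.
71.14 kHz mod fs = 10.7 kHz.
10.7 kHz ≤ fs/2 = 15.11 kHz, appears at 10.7 kHz.
73.82 kHz mod fs = 13.38 kHz.
13.38 kHz ≤ fs/2 = 15.11 kHz, appears at 13.38 kHz.
13.78 kHz ≤ fs/2 = 15.11 kHz, passes unchanged.
37.62 kHz and 53.04 kHz both map to 7.4 kHz.

37.62 kHz, 53.04 kHz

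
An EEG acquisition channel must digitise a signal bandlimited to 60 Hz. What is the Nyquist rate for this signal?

120 Hz

Nyquist rate = 2 × 60 Hz = 120 Hz.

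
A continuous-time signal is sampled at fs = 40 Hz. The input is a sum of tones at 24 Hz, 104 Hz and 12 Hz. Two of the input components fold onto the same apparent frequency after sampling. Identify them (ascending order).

24 Hz, 104 Hz

fs/2 = 20 Hz.
24 Hz > fs/2 = 20 Hz, folds to fs − 24 Hz = 16 Hz.
104 Hz mod fs = 24 Hz.
24 Hz > fs/2 = 20 Hz, folds to fs − 24 Hz = 16 Hz.
12 Hz ≤ fs/2 = 20 Hz, passes unchanged.
24 Hz and 104 Hz both map to 16 Hz.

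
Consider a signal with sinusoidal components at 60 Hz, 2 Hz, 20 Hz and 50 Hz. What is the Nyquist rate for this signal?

120 Hz

Highest-frequency component: 60 Hz.
Nyquist rate = 2 × 60 Hz = 120 Hz.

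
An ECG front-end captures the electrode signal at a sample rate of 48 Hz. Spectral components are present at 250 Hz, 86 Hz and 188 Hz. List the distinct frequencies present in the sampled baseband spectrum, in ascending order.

fs/2 = 24 Hz.
250 Hz mod fs = 10 Hz.
10 Hz ≤ fs/2 = 24 Hz, appears at 10 Hz.
86 Hz mod fs = 38 Hz.
38 Hz > fs/2 = 24 Hz, folds to fs − 38 Hz = 10 Hz.
188 Hz mod fs = 44 Hz.
44 Hz > fs/2 = 24 Hz, folds to fs − 44 Hz = 4 Hz.
Distinct values: {4 Hz, 10 Hz}.

4 Hz, 10 Hz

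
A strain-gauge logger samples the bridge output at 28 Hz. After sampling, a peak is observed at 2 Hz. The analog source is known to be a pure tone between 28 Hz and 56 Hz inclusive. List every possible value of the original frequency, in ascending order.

Frequencies that alias to 2 Hz are k·fs ± 2 Hz for integer k ≥ 0.
k=0: 2 Hz.
k=1: 26 Hz, 30 Hz.
k=2: 54 Hz, 58 Hz.
k=3: 82 Hz, 86 Hz.
Within [28 Hz, 56 Hz]: 30 Hz, 54 Hz.

30 Hz, 54 Hz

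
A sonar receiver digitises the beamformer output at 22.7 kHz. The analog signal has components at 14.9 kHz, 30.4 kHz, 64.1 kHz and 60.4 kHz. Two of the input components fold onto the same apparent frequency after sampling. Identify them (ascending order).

30.4 kHz, 60.4 kHz

fs/2 = 11.35 kHz.
14.9 kHz > fs/2 = 11.35 kHz, folds to fs − 14.9 kHz = 7.8 kHz.
30.4 kHz mod fs = 7.7 kHz.
7.7 kHz ≤ fs/2 = 11.35 kHz, appears at 7.7 kHz.
64.1 kHz mod fs = 18.7 kHz.
18.7 kHz > fs/2 = 11.35 kHz, folds to fs − 18.7 kHz = 4 kHz.
60.4 kHz mod fs = 15 kHz.
15 kHz > fs/2 = 11.35 kHz, folds to fs − 15 kHz = 7.7 kHz.
30.4 kHz and 60.4 kHz both map to 7.7 kHz.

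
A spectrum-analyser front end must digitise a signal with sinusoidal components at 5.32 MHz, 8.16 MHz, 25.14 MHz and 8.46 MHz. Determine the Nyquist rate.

Highest-frequency component: 25.14 MHz.
Nyquist rate = 2 × 25.14 MHz = 50.28 MHz.

50.28 MHz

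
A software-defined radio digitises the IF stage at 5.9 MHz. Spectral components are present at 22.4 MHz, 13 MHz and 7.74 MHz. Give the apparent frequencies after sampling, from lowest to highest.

1.2 MHz, 1.84 MHz

fs/2 = 2.95 MHz.
22.4 MHz mod fs = 4.7 MHz.
4.7 MHz > fs/2 = 2.95 MHz, folds to fs − 4.7 MHz = 1.2 MHz.
13 MHz mod fs = 1.2 MHz.
1.2 MHz ≤ fs/2 = 2.95 MHz, appears at 1.2 MHz.
7.74 MHz mod fs = 1.84 MHz.
1.84 MHz ≤ fs/2 = 2.95 MHz, appears at 1.84 MHz.
Distinct values: {1.2 MHz, 1.84 MHz}.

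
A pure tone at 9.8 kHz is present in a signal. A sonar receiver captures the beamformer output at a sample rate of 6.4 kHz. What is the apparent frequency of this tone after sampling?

3 kHz

9.8 kHz mod fs = 3.4 kHz.
3.4 kHz > fs/2 = 3.2 kHz, folds to fs − 3.4 kHz = 3 kHz.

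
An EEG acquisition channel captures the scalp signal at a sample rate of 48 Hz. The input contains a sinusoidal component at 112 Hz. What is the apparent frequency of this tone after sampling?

112 Hz mod fs = 16 Hz.
16 Hz ≤ fs/2 = 24 Hz, appears at 16 Hz.

16 Hz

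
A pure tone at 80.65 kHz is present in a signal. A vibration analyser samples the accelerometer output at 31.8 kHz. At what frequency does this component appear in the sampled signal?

80.65 kHz mod fs = 17.05 kHz.
17.05 kHz > fs/2 = 15.9 kHz, folds to fs − 17.05 kHz = 14.75 kHz.

14.75 kHz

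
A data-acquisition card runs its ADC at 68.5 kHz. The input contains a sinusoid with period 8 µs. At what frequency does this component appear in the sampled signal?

T = 8 µs → f = 1/T = 125 kHz.
125 kHz mod fs = 56.5 kHz.
56.5 kHz > fs/2 = 34.25 kHz, folds to fs − 56.5 kHz = 12 kHz.

12 kHz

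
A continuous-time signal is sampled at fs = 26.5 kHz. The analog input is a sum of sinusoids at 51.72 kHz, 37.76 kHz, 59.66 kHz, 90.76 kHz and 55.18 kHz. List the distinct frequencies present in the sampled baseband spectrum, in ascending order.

fs/2 = 13.25 kHz.
51.72 kHz mod fs = 25.22 kHz.
25.22 kHz > fs/2 = 13.25 kHz, folds to fs − 25.22 kHz = 1.28 kHz.
37.76 kHz mod fs = 11.26 kHz.
11.26 kHz ≤ fs/2 = 13.25 kHz, appears at 11.26 kHz.
59.66 kHz mod fs = 6.66 kHz.
6.66 kHz ≤ fs/2 = 13.25 kHz, appears at 6.66 kHz.
90.76 kHz mod fs = 11.26 kHz.
11.26 kHz ≤ fs/2 = 13.25 kHz, appears at 11.26 kHz.
55.18 kHz mod fs = 2.18 kHz.
2.18 kHz ≤ fs/2 = 13.25 kHz, appears at 2.18 kHz.
Distinct values: {1.28 kHz, 2.18 kHz, 6.66 kHz, 11.26 kHz}.

1.28 kHz, 2.18 kHz, 6.66 kHz, 11.26 kHz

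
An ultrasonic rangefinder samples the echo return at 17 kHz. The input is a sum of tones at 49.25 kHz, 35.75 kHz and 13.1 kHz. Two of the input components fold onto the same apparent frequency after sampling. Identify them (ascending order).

fs/2 = 8.5 kHz.
49.25 kHz mod fs = 15.25 kHz.
15.25 kHz > fs/2 = 8.5 kHz, folds to fs − 15.25 kHz = 1.75 kHz.
35.75 kHz mod fs = 1.75 kHz.
1.75 kHz ≤ fs/2 = 8.5 kHz, appears at 1.75 kHz.
13.1 kHz > fs/2 = 8.5 kHz, folds to fs − 13.1 kHz = 3.9 kHz.
35.75 kHz and 49.25 kHz both map to 1.75 kHz.

35.75 kHz, 49.25 kHz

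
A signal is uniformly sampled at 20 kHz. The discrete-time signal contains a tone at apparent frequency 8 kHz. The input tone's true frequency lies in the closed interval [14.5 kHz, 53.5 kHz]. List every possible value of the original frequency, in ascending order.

28 kHz, 32 kHz, 48 kHz, 52 kHz

Frequencies that alias to 8 kHz are k·fs ± 8 kHz for integer k ≥ 0.
k=0: 8 kHz.
k=1: 12 kHz, 28 kHz.
k=2: 32 kHz, 48 kHz.
k=3: 52 kHz, 68 kHz.
k=4: 72 kHz, 88 kHz.
Within [14.5 kHz, 53.5 kHz]: 28 kHz, 32 kHz, 48 kHz, 52 kHz.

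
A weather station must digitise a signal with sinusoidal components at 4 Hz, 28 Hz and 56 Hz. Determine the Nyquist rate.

112 Hz

Highest-frequency component: 56 Hz.
Nyquist rate = 2 × 56 Hz = 112 Hz.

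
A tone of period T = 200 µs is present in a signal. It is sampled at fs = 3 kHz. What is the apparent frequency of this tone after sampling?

1 kHz

T = 200 µs → f = 1/T = 5 kHz.
5 kHz mod fs = 2 kHz.
2 kHz > fs/2 = 1.5 kHz, folds to fs − 2 kHz = 1 kHz.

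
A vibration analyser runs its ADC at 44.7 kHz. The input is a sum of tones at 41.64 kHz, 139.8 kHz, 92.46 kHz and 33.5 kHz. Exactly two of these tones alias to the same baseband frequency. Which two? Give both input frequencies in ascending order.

fs/2 = 22.35 kHz.
41.64 kHz > fs/2 = 22.35 kHz, folds to fs − 41.64 kHz = 3.06 kHz.
139.8 kHz mod fs = 5.7 kHz.
5.7 kHz ≤ fs/2 = 22.35 kHz, appears at 5.7 kHz.
92.46 kHz mod fs = 3.06 kHz.
3.06 kHz ≤ fs/2 = 22.35 kHz, appears at 3.06 kHz.
33.5 kHz > fs/2 = 22.35 kHz, folds to fs − 33.5 kHz = 11.2 kHz.
41.64 kHz and 92.46 kHz both map to 3.06 kHz.

41.64 kHz, 92.46 kHz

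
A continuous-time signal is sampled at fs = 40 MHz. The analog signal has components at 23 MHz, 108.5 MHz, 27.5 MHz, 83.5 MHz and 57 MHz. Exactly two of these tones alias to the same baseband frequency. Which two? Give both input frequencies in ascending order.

23 MHz, 57 MHz

fs/2 = 20 MHz.
23 MHz > fs/2 = 20 MHz, folds to fs − 23 MHz = 17 MHz.
108.5 MHz mod fs = 28.5 MHz.
28.5 MHz > fs/2 = 20 MHz, folds to fs − 28.5 MHz = 11.5 MHz.
27.5 MHz > fs/2 = 20 MHz, folds to fs − 27.5 MHz = 12.5 MHz.
83.5 MHz mod fs = 3.5 MHz.
3.5 MHz ≤ fs/2 = 20 MHz, appears at 3.5 MHz.
57 MHz mod fs = 17 MHz.
17 MHz ≤ fs/2 = 20 MHz, appears at 17 MHz.
23 MHz and 57 MHz both map to 17 MHz.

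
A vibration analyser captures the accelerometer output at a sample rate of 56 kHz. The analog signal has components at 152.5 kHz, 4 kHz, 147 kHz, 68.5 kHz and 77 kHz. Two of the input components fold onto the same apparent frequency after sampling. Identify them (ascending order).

fs/2 = 28 kHz.
152.5 kHz mod fs = 40.5 kHz.
40.5 kHz > fs/2 = 28 kHz, folds to fs − 40.5 kHz = 15.5 kHz.
4 kHz ≤ fs/2 = 28 kHz, passes unchanged.
147 kHz mod fs = 35 kHz.
35 kHz > fs/2 = 28 kHz, folds to fs − 35 kHz = 21 kHz.
68.5 kHz mod fs = 12.5 kHz.
12.5 kHz ≤ fs/2 = 28 kHz, appears at 12.5 kHz.
77 kHz mod fs = 21 kHz.
21 kHz ≤ fs/2 = 28 kHz, appears at 21 kHz.
77 kHz and 147 kHz both map to 21 kHz.

77 kHz, 147 kHz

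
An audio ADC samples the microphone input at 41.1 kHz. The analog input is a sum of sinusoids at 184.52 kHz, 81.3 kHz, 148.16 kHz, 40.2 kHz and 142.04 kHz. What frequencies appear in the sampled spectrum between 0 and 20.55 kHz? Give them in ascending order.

0.9 kHz, 16.24 kHz, 18.74 kHz, 20.12 kHz

fs/2 = 20.55 kHz.
184.52 kHz mod fs = 20.12 kHz.
20.12 kHz ≤ fs/2 = 20.55 kHz, appears at 20.12 kHz.
81.3 kHz mod fs = 40.2 kHz.
40.2 kHz > fs/2 = 20.55 kHz, folds to fs − 40.2 kHz = 0.9 kHz.
148.16 kHz mod fs = 24.86 kHz.
24.86 kHz > fs/2 = 20.55 kHz, folds to fs − 24.86 kHz = 16.24 kHz.
40.2 kHz > fs/2 = 20.55 kHz, folds to fs − 40.2 kHz = 0.9 kHz.
142.04 kHz mod fs = 18.74 kHz.
18.74 kHz ≤ fs/2 = 20.55 kHz, appears at 18.74 kHz.
Distinct values: {0.9 kHz, 16.24 kHz, 18.74 kHz, 20.12 kHz}.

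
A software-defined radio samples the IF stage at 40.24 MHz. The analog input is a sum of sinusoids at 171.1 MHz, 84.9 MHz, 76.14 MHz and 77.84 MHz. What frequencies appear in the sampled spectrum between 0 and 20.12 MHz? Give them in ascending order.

fs/2 = 20.12 MHz.
171.1 MHz mod fs = 10.14 MHz.
10.14 MHz ≤ fs/2 = 20.12 MHz, appears at 10.14 MHz.
84.9 MHz mod fs = 4.42 MHz.
4.42 MHz ≤ fs/2 = 20.12 MHz, appears at 4.42 MHz.
76.14 MHz mod fs = 35.9 MHz.
35.9 MHz > fs/2 = 20.12 MHz, folds to fs − 35.9 MHz = 4.34 MHz.
77.84 MHz mod fs = 37.6 MHz.
37.6 MHz > fs/2 = 20.12 MHz, folds to fs − 37.6 MHz = 2.64 MHz.
Distinct values: {2.64 MHz, 4.34 MHz, 4.42 MHz, 10.14 MHz}.

2.64 MHz, 4.34 MHz, 4.42 MHz, 10.14 MHz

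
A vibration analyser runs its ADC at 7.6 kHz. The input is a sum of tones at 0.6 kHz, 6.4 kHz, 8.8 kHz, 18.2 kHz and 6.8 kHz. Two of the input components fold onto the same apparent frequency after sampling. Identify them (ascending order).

6.4 kHz, 8.8 kHz

fs/2 = 3.8 kHz.
0.6 kHz ≤ fs/2 = 3.8 kHz, passes unchanged.
6.4 kHz > fs/2 = 3.8 kHz, folds to fs − 6.4 kHz = 1.2 kHz.
8.8 kHz mod fs = 1.2 kHz.
1.2 kHz ≤ fs/2 = 3.8 kHz, appears at 1.2 kHz.
18.2 kHz mod fs = 3 kHz.
3 kHz ≤ fs/2 = 3.8 kHz, appears at 3 kHz.
6.8 kHz > fs/2 = 3.8 kHz, folds to fs − 6.8 kHz = 0.8 kHz.
6.4 kHz and 8.8 kHz both map to 1.2 kHz.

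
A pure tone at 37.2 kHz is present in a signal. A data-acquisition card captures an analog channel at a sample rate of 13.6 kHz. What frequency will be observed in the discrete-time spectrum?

37.2 kHz mod fs = 10 kHz.
10 kHz > fs/2 = 6.8 kHz, folds to fs − 10 kHz = 3.6 kHz.

3.6 kHz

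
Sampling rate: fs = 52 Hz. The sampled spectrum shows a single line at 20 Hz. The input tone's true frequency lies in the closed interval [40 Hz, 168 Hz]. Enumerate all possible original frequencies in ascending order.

Frequencies that alias to 20 Hz are k·fs ± 20 Hz for integer k ≥ 0.
k=0: 20 Hz.
k=1: 32 Hz, 72 Hz.
k=2: 84 Hz, 124 Hz.
k=3: 136 Hz, 176 Hz.
k=4: 188 Hz, 228 Hz.
Within [40 Hz, 168 Hz]: 72 Hz, 84 Hz, 124 Hz, 136 Hz.

72 Hz, 84 Hz, 124 Hz, 136 Hz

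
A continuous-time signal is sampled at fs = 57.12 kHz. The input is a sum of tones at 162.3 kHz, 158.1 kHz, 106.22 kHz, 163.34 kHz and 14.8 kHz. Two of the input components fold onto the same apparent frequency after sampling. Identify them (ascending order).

fs/2 = 28.56 kHz.
162.3 kHz mod fs = 48.06 kHz.
48.06 kHz > fs/2 = 28.56 kHz, folds to fs − 48.06 kHz = 9.06 kHz.
158.1 kHz mod fs = 43.86 kHz.
43.86 kHz > fs/2 = 28.56 kHz, folds to fs − 43.86 kHz = 13.26 kHz.
106.22 kHz mod fs = 49.1 kHz.
49.1 kHz > fs/2 = 28.56 kHz, folds to fs − 49.1 kHz = 8.02 kHz.
163.34 kHz mod fs = 49.1 kHz.
49.1 kHz > fs/2 = 28.56 kHz, folds to fs − 49.1 kHz = 8.02 kHz.
14.8 kHz ≤ fs/2 = 28.56 kHz, passes unchanged.
106.22 kHz and 163.34 kHz both map to 8.02 kHz.

106.22 kHz, 163.34 kHz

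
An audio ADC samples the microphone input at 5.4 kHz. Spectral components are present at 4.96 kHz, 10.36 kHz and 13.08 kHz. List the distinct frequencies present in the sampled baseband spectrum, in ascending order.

fs/2 = 2.7 kHz.
4.96 kHz > fs/2 = 2.7 kHz, folds to fs − 4.96 kHz = 0.44 kHz.
10.36 kHz mod fs = 4.96 kHz.
4.96 kHz > fs/2 = 2.7 kHz, folds to fs − 4.96 kHz = 0.44 kHz.
13.08 kHz mod fs = 2.28 kHz.
2.28 kHz ≤ fs/2 = 2.7 kHz, appears at 2.28 kHz.
Distinct values: {0.44 kHz, 2.28 kHz}.

0.44 kHz, 2.28 kHz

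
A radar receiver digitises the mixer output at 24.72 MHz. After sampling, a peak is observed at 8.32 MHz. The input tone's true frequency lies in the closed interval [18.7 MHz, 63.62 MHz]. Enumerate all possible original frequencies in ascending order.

33.04 MHz, 41.12 MHz, 57.76 MHz

Frequencies that alias to 8.32 MHz are k·fs ± 8.32 MHz for integer k ≥ 0.
k=0: 8.32 MHz.
k=1: 16.4 MHz, 33.04 MHz.
k=2: 41.12 MHz, 57.76 MHz.
k=3: 65.84 MHz, 82.48 MHz.
Within [18.7 MHz, 63.62 MHz]: 33.04 MHz, 41.12 MHz, 57.76 MHz.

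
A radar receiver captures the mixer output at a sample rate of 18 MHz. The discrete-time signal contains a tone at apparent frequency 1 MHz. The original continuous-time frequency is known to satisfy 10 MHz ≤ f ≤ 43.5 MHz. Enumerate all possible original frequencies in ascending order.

Frequencies that alias to 1 MHz are k·fs ± 1 MHz for integer k ≥ 0.
k=0: 1 MHz.
k=1: 17 MHz, 19 MHz.
k=2: 35 MHz, 37 MHz.
k=3: 53 MHz, 55 MHz.
Within [10 MHz, 43.5 MHz]: 17 MHz, 19 MHz, 35 MHz, 37 MHz.

17 MHz, 19 MHz, 35 MHz, 37 MHz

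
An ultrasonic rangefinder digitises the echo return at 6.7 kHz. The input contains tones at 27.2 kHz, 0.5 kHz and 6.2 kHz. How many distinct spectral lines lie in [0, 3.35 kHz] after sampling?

2

fs/2 = 3.35 kHz.
27.2 kHz mod fs = 0.4 kHz.
0.4 kHz ≤ fs/2 = 3.35 kHz, appears at 0.4 kHz.
0.5 kHz ≤ fs/2 = 3.35 kHz, passes unchanged.
6.2 kHz > fs/2 = 3.35 kHz, folds to fs − 6.2 kHz = 0.5 kHz.
Distinct values: {0.4 kHz, 0.5 kHz} → 2.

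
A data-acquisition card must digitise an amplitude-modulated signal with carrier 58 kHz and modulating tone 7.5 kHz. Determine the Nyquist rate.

AM sidebands sit at fc ± fm = 50.5 kHz and 65.5 kHz.
Highest-frequency component: 65.5 kHz.
Nyquist rate = 2 × 65.5 kHz = 131 kHz.

131 kHz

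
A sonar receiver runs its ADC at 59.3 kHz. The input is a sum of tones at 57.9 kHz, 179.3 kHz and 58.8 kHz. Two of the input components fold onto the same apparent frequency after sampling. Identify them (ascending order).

57.9 kHz, 179.3 kHz

fs/2 = 29.65 kHz.
57.9 kHz > fs/2 = 29.65 kHz, folds to fs − 57.9 kHz = 1.4 kHz.
179.3 kHz mod fs = 1.4 kHz.
1.4 kHz ≤ fs/2 = 29.65 kHz, appears at 1.4 kHz.
58.8 kHz > fs/2 = 29.65 kHz, folds to fs − 58.8 kHz = 0.5 kHz.
57.9 kHz and 179.3 kHz both map to 1.4 kHz.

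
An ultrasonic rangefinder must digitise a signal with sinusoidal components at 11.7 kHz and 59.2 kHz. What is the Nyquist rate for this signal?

Highest-frequency component: 59.2 kHz.
Nyquist rate = 2 × 59.2 kHz = 118.4 kHz.

118.4 kHz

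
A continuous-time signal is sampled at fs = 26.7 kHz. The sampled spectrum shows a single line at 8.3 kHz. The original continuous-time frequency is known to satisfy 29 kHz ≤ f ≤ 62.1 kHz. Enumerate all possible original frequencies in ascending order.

35 kHz, 45.1 kHz, 61.7 kHz

Frequencies that alias to 8.3 kHz are k·fs ± 8.3 kHz for integer k ≥ 0.
k=0: 8.3 kHz.
k=1: 18.4 kHz, 35 kHz.
k=2: 45.1 kHz, 61.7 kHz.
k=3: 71.8 kHz, 88.4 kHz.
Within [29 kHz, 62.1 kHz]: 35 kHz, 45.1 kHz, 61.7 kHz.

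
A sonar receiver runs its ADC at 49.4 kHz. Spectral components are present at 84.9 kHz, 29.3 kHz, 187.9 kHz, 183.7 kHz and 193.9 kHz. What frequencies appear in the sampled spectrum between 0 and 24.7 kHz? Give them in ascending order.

3.7 kHz, 9.7 kHz, 13.9 kHz, 20.1 kHz

fs/2 = 24.7 kHz.
84.9 kHz mod fs = 35.5 kHz.
35.5 kHz > fs/2 = 24.7 kHz, folds to fs − 35.5 kHz = 13.9 kHz.
29.3 kHz > fs/2 = 24.7 kHz, folds to fs − 29.3 kHz = 20.1 kHz.
187.9 kHz mod fs = 39.7 kHz.
39.7 kHz > fs/2 = 24.7 kHz, folds to fs − 39.7 kHz = 9.7 kHz.
183.7 kHz mod fs = 35.5 kHz.
35.5 kHz > fs/2 = 24.7 kHz, folds to fs − 35.5 kHz = 13.9 kHz.
193.9 kHz mod fs = 45.7 kHz.
45.7 kHz > fs/2 = 24.7 kHz, folds to fs − 45.7 kHz = 3.7 kHz.
Distinct values: {3.7 kHz, 9.7 kHz, 13.9 kHz, 20.1 kHz}.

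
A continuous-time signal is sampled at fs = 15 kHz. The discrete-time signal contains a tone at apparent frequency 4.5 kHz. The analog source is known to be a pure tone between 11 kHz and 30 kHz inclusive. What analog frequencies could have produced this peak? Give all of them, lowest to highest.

19.5 kHz, 25.5 kHz

Frequencies that alias to 4.5 kHz are k·fs ± 4.5 kHz for integer k ≥ 0.
k=0: 4.5 kHz.
k=1: 10.5 kHz, 19.5 kHz.
k=2: 25.5 kHz, 34.5 kHz.
k=3: 40.5 kHz, 49.5 kHz.
Within [11 kHz, 30 kHz]: 19.5 kHz, 25.5 kHz.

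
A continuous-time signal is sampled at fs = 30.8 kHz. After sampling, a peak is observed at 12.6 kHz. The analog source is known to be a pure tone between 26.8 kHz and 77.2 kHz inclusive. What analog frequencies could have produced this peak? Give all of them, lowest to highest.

43.4 kHz, 49 kHz, 74.2 kHz

Frequencies that alias to 12.6 kHz are k·fs ± 12.6 kHz for integer k ≥ 0.
k=0: 12.6 kHz.
k=1: 18.2 kHz, 43.4 kHz.
k=2: 49 kHz, 74.2 kHz.
k=3: 79.8 kHz, 105 kHz.
Within [26.8 kHz, 77.2 kHz]: 43.4 kHz, 49 kHz, 74.2 kHz.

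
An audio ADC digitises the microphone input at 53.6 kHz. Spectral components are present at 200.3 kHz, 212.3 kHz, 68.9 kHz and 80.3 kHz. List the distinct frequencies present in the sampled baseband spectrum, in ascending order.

fs/2 = 26.8 kHz.
200.3 kHz mod fs = 39.5 kHz.
39.5 kHz > fs/2 = 26.8 kHz, folds to fs − 39.5 kHz = 14.1 kHz.
212.3 kHz mod fs = 51.5 kHz.
51.5 kHz > fs/2 = 26.8 kHz, folds to fs − 51.5 kHz = 2.1 kHz.
68.9 kHz mod fs = 15.3 kHz.
15.3 kHz ≤ fs/2 = 26.8 kHz, appears at 15.3 kHz.
80.3 kHz mod fs = 26.7 kHz.
26.7 kHz ≤ fs/2 = 26.8 kHz, appears at 26.7 kHz.
Distinct values: {2.1 kHz, 14.1 kHz, 15.3 kHz, 26.7 kHz}.

2.1 kHz, 14.1 kHz, 15.3 kHz, 26.7 kHz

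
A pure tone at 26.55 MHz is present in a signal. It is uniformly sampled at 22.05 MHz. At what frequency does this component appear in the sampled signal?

4.5 MHz

26.55 MHz mod fs = 4.5 MHz.
4.5 MHz ≤ fs/2 = 11.025 MHz, appears at 4.5 MHz.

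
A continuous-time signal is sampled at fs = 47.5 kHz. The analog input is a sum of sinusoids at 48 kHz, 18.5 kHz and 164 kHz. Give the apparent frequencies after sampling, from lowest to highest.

0.5 kHz, 18.5 kHz, 21.5 kHz

fs/2 = 23.75 kHz.
48 kHz mod fs = 0.5 kHz.
0.5 kHz ≤ fs/2 = 23.75 kHz, appears at 0.5 kHz.
18.5 kHz ≤ fs/2 = 23.75 kHz, passes unchanged.
164 kHz mod fs = 21.5 kHz.
21.5 kHz ≤ fs/2 = 23.75 kHz, appears at 21.5 kHz.
Distinct values: {0.5 kHz, 18.5 kHz, 21.5 kHz}.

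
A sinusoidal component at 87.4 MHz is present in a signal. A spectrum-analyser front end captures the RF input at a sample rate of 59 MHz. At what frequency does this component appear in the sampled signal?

28.4 MHz

87.4 MHz mod fs = 28.4 MHz.
28.4 MHz ≤ fs/2 = 29.5 MHz, appears at 28.4 MHz.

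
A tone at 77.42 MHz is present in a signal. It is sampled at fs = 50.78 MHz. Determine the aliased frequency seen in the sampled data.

77.42 MHz mod fs = 26.64 MHz.
26.64 MHz > fs/2 = 25.39 MHz, folds to fs − 26.64 MHz = 24.14 MHz.

24.14 MHz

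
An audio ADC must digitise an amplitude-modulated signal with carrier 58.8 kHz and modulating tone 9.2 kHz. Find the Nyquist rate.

136 kHz

AM sidebands sit at fc ± fm = 49.6 kHz and 68 kHz.
Highest-frequency component: 68 kHz.
Nyquist rate = 2 × 68 kHz = 136 kHz.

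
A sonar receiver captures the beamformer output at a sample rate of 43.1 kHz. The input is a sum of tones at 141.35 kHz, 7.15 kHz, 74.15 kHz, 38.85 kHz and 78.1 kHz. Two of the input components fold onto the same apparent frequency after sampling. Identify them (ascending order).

74.15 kHz, 141.35 kHz

fs/2 = 21.55 kHz.
141.35 kHz mod fs = 12.05 kHz.
12.05 kHz ≤ fs/2 = 21.55 kHz, appears at 12.05 kHz.
7.15 kHz ≤ fs/2 = 21.55 kHz, passes unchanged.
74.15 kHz mod fs = 31.05 kHz.
31.05 kHz > fs/2 = 21.55 kHz, folds to fs − 31.05 kHz = 12.05 kHz.
38.85 kHz > fs/2 = 21.55 kHz, folds to fs − 38.85 kHz = 4.25 kHz.
78.1 kHz mod fs = 35 kHz.
35 kHz > fs/2 = 21.55 kHz, folds to fs − 35 kHz = 8.1 kHz.
74.15 kHz and 141.35 kHz both map to 12.05 kHz.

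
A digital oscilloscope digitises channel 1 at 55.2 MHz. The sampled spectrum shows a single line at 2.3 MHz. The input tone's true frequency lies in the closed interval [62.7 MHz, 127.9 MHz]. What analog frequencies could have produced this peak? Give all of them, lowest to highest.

Frequencies that alias to 2.3 MHz are k·fs ± 2.3 MHz for integer k ≥ 0.
k=0: 2.3 MHz.
k=1: 52.9 MHz, 57.5 MHz.
k=2: 108.1 MHz, 112.7 MHz.
k=3: 163.3 MHz, 167.9 MHz.
Within [62.7 MHz, 127.9 MHz]: 108.1 MHz, 112.7 MHz.

108.1 MHz, 112.7 MHz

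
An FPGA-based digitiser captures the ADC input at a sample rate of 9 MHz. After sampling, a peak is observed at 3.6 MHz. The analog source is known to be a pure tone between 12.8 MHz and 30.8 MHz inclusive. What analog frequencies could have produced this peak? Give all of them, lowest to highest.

14.4 MHz, 21.6 MHz, 23.4 MHz, 30.6 MHz

Frequencies that alias to 3.6 MHz are k·fs ± 3.6 MHz for integer k ≥ 0.
k=0: 3.6 MHz.
k=1: 5.4 MHz, 12.6 MHz.
k=2: 14.4 MHz, 21.6 MHz.
k=3: 23.4 MHz, 30.6 MHz.
k=4: 32.4 MHz, 39.6 MHz.
Within [12.8 MHz, 30.8 MHz]: 14.4 MHz, 21.6 MHz, 23.4 MHz, 30.6 MHz.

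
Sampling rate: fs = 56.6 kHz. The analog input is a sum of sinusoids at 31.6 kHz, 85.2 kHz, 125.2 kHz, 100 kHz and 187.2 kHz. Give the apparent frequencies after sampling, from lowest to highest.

12 kHz, 13.2 kHz, 17.4 kHz, 25 kHz, 28 kHz

fs/2 = 28.3 kHz.
31.6 kHz > fs/2 = 28.3 kHz, folds to fs − 31.6 kHz = 25 kHz.
85.2 kHz mod fs = 28.6 kHz.
28.6 kHz > fs/2 = 28.3 kHz, folds to fs − 28.6 kHz = 28 kHz.
125.2 kHz mod fs = 12 kHz.
12 kHz ≤ fs/2 = 28.3 kHz, appears at 12 kHz.
100 kHz mod fs = 43.4 kHz.
43.4 kHz > fs/2 = 28.3 kHz, folds to fs − 43.4 kHz = 13.2 kHz.
187.2 kHz mod fs = 17.4 kHz.
17.4 kHz ≤ fs/2 = 28.3 kHz, appears at 17.4 kHz.
Distinct values: {12 kHz, 13.2 kHz, 17.4 kHz, 25 kHz, 28 kHz}.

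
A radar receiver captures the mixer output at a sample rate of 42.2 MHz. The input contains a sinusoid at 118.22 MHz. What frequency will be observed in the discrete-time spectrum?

118.22 MHz mod fs = 33.82 MHz.
33.82 MHz > fs/2 = 21.1 MHz, folds to fs − 33.82 MHz = 8.38 MHz.

8.38 MHz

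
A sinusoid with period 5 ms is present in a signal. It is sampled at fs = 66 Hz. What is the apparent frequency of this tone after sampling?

T = 5 ms → f = 1/T = 200 Hz.
200 Hz mod fs = 2 Hz.
2 Hz ≤ fs/2 = 33 Hz, appears at 2 Hz.

2 Hz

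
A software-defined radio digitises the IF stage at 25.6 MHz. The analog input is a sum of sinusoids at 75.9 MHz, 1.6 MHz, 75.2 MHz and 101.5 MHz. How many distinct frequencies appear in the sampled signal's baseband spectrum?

2

fs/2 = 12.8 MHz.
75.9 MHz mod fs = 24.7 MHz.
24.7 MHz > fs/2 = 12.8 MHz, folds to fs − 24.7 MHz = 0.9 MHz.
1.6 MHz ≤ fs/2 = 12.8 MHz, passes unchanged.
75.2 MHz mod fs = 24 MHz.
24 MHz > fs/2 = 12.8 MHz, folds to fs − 24 MHz = 1.6 MHz.
101.5 MHz mod fs = 24.7 MHz.
24.7 MHz > fs/2 = 12.8 MHz, folds to fs − 24.7 MHz = 0.9 MHz.
Distinct values: {0.9 MHz, 1.6 MHz} → 2.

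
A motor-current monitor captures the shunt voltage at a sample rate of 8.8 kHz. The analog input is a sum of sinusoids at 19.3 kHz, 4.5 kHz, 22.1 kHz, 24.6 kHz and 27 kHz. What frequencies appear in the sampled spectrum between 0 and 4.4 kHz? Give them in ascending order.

0.6 kHz, 1.7 kHz, 1.8 kHz, 4.3 kHz

fs/2 = 4.4 kHz.
19.3 kHz mod fs = 1.7 kHz.
1.7 kHz ≤ fs/2 = 4.4 kHz, appears at 1.7 kHz.
4.5 kHz > fs/2 = 4.4 kHz, folds to fs − 4.5 kHz = 4.3 kHz.
22.1 kHz mod fs = 4.5 kHz.
4.5 kHz > fs/2 = 4.4 kHz, folds to fs − 4.5 kHz = 4.3 kHz.
24.6 kHz mod fs = 7 kHz.
7 kHz > fs/2 = 4.4 kHz, folds to fs − 7 kHz = 1.8 kHz.
27 kHz mod fs = 0.6 kHz.
0.6 kHz ≤ fs/2 = 4.4 kHz, appears at 0.6 kHz.
Distinct values: {0.6 kHz, 1.7 kHz, 1.8 kHz, 4.3 kHz}.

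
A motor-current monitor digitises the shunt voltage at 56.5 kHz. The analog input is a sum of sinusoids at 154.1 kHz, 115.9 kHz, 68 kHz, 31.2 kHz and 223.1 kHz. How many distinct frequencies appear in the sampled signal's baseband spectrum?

4

fs/2 = 28.25 kHz.
154.1 kHz mod fs = 41.1 kHz.
41.1 kHz > fs/2 = 28.25 kHz, folds to fs − 41.1 kHz = 15.4 kHz.
115.9 kHz mod fs = 2.9 kHz.
2.9 kHz ≤ fs/2 = 28.25 kHz, appears at 2.9 kHz.
68 kHz mod fs = 11.5 kHz.
11.5 kHz ≤ fs/2 = 28.25 kHz, appears at 11.5 kHz.
31.2 kHz > fs/2 = 28.25 kHz, folds to fs − 31.2 kHz = 25.3 kHz.
223.1 kHz mod fs = 53.6 kHz.
53.6 kHz > fs/2 = 28.25 kHz, folds to fs − 53.6 kHz = 2.9 kHz.
Distinct values: {2.9 kHz, 11.5 kHz, 15.4 kHz, 25.3 kHz} → 4.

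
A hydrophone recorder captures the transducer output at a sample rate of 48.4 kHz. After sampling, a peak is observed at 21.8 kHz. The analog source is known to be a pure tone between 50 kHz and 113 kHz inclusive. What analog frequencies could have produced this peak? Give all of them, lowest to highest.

70.2 kHz, 75 kHz

Frequencies that alias to 21.8 kHz are k·fs ± 21.8 kHz for integer k ≥ 0.
k=0: 21.8 kHz.
k=1: 26.6 kHz, 70.2 kHz.
k=2: 75 kHz, 118.6 kHz.
k=3: 123.4 kHz, 167 kHz.
Within [50 kHz, 113 kHz]: 70.2 kHz, 75 kHz.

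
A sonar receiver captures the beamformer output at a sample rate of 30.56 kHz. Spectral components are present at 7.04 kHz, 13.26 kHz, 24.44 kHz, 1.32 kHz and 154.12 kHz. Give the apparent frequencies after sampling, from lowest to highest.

fs/2 = 15.28 kHz.
7.04 kHz ≤ fs/2 = 15.28 kHz, passes unchanged.
13.26 kHz ≤ fs/2 = 15.28 kHz, passes unchanged.
24.44 kHz > fs/2 = 15.28 kHz, folds to fs − 24.44 kHz = 6.12 kHz.
1.32 kHz ≤ fs/2 = 15.28 kHz, passes unchanged.
154.12 kHz mod fs = 1.32 kHz.
1.32 kHz ≤ fs/2 = 15.28 kHz, appears at 1.32 kHz.
Distinct values: {1.32 kHz, 6.12 kHz, 7.04 kHz, 13.26 kHz}.

1.32 kHz, 6.12 kHz, 7.04 kHz, 13.26 kHz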